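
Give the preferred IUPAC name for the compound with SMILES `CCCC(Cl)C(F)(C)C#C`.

4-chloro-3-fluoro-3-methylhept-1-yne

The longest chain bearing the multiple bond is 7 carbons long (heptane).
The chain contains a C≡C triple bond, so the unsaturation ending is -yne.
Choose the numbering such that numbering from this end puts the triple bond at C-1 rather than C-6.
This places the triple bond between C-1 and C-2; a chloro group at C-4; a fluoro group at C-3; a methyl group at C-3.
Prefixes are listed alphabetically: chloro, fluoro, methyl.
Putting it together: 4-chloro-3-fluoro-3-methylhept-1-yne.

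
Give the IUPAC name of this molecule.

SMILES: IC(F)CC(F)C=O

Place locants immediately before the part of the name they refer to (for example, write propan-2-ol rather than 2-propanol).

The longest chain bearing the –CHO group is 4 carbons long (butane).
An aldehyde (terminal –CHO) is the principal characteristic group, giving the suffix -al.
Choose the numbering such that the aldehyde carbon is C-1 by definition.
With this numbering: fluoro groups at C-2 and C-4; an iodo group at C-4.
The substituents are ordered alphabetically, ignoring any di-/tri- multipliers.
The name is 2,4-difluoro-4-iodobutanal.

2,4-difluoro-4-iodobutanal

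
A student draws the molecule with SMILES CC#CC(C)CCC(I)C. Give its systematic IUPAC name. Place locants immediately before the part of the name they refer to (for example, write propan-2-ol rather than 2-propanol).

7-iodo-4-methyloct-2-yne

The longest carbon chain that includes the multiple bond has 8 carbons, so the parent hydride is octane.
The chain contains a C≡C triple bond, so the unsaturation ending is -yne.
The numbering direction is chosen so that numbering from this end puts the triple bond at C-2 rather than C-6.
This places the triple bond between C-2 and C-3; an iodo group at C-7; a methyl group at C-4.
Prefixes are listed alphabetically: iodo, methyl.
Assembling the pieces gives 7-iodo-4-methyloct-2-yne.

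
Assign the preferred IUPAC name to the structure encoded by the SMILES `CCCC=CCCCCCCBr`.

11-bromoundec-4-ene

The longest carbon chain that includes the multiple bond has 11 carbons, so the parent hydride is undecane.
The chain contains a C=C double bond, so the unsaturation ending is -ene.
The numbering direction is chosen so that numbering from this end puts the double bond at C-4 rather than C-7.
This places the double bond between C-4 and C-5; a bromo group at C-11.
The name is 11-bromoundec-4-ene.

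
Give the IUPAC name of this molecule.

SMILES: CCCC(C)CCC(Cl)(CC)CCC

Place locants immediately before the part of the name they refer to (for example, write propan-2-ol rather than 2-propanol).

The parent chain contains 10 carbons (decane).
The numbering direction is chosen so that the substituent locant set {4,4,7} is lower than {4,7,7} at the first point of difference.
That gives a chloro group at C-4; an ethyl group at C-4; a methyl group at C-7.
Prefixes are listed alphabetically: chloro, ethyl, methyl.
The name is 4-chloro-4-ethyl-7-methyldecane.

4-chloro-4-ethyl-7-methyldecane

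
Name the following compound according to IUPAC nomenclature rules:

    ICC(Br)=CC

The longest chain bearing the multiple bond is 4 carbons long (butane).
The chain contains a C=C double bond, so the unsaturation ending is -ene.
Choose the numbering such that the substituent locant set {1,2} is lower than {3,4} at the first point of difference.
This places the double bond between C-2 and C-3; a bromo group at C-2; an iodo group at C-1.
Prefixes are listed alphabetically: bromo, iodo.
The name is 2-bromo-1-iodobut-2-ene.

2-bromo-1-iodobut-2-ene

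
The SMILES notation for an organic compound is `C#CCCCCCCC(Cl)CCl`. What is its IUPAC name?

The longest carbon chain that includes the multiple bond has 10 carbons, so the parent hydride is decane.
There is one C≡C triple bond, indicated by the ending -yne.
The numbering direction is chosen so that numbering from this end puts the triple bond at C-1 rather than C-9.
With this numbering: the triple bond between C-1 and C-2; chloro groups at C-9 and C-10.
Assembling the pieces gives 9,10-dichlorodec-1-yne.

9,10-dichlorodec-1-yne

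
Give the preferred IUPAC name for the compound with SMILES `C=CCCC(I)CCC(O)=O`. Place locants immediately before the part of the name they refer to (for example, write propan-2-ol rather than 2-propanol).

4-iodooct-7-enoic acid

Counting along the main chain through the –COOH group and the multiple bond gives 8 carbons: the parent is octane.
The principal characteristic group is a carboxylic acid (terminal –COOH), named with the suffix -oic acid.
The chain contains a C=C double bond, so the unsaturation ending is -ene.
Number the chain so that the carboxylic acid carbon is C-1 by definition.
With this numbering: the double bond between C-7 and C-8; an iodo group at C-4.
Putting it together: 4-iodooct-7-enoic acid.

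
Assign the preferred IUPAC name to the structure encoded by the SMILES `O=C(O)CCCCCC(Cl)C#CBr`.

Counting along the main chain through the –COOH group and the multiple bond gives 9 carbons: the parent is nonane.
A carboxylic acid (terminal –COOH) is the principal characteristic group, giving the suffix -oic acid.
There is one C≡C triple bond, indicated by the ending -yne.
The numbering direction is chosen so that the carboxylic acid carbon is C-1 by definition.
This places the triple bond between C-8 and C-9; a bromo group at C-9; a chloro group at C-7.
The substituents are ordered alphabetically, ignoring any di-/tri- multipliers.
The name is 9-bromo-7-chloronon-8-ynoic acid.

9-bromo-7-chloronon-8-ynoic acid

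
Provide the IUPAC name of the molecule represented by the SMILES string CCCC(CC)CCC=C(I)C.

6-ethyl-2-iodonon-2-ene

Counting along the main chain through the multiple bond gives 9 carbons: the parent is nonane.
The chain contains a C=C double bond, so the unsaturation ending is -ene.
Number the chain so that numbering from this end puts the double bond at C-2 rather than C-7.
That gives the double bond between C-2 and C-3; an ethyl group at C-6; an iodo group at C-2.
Prefixes are listed alphabetically: ethyl, iodo.
The name is 6-ethyl-2-iodonon-2-ene.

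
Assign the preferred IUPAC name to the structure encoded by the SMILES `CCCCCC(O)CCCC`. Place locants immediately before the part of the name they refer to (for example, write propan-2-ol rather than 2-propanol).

Counting along the main chain through the –OH group gives 10 carbons: the parent is decane.
An alcohol (–OH) is the principal characteristic group, giving the suffix -ol.
Choose the numbering such that numbering from this end puts the hydroxyl group at C-5 rather than C-6.
With this numbering: the hydroxyl at C-5.
The name is decan-5-ol.

decan-5-ol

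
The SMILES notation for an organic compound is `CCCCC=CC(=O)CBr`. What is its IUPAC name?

1-bromooct-3-en-2-one

Counting along the main chain through the carbonyl and the multiple bond gives 8 carbons: the parent is octane.
The highest-priority functional group is a ketone (C=O on an internal carbon), so the name ends in -one.
A C=C double bond in the chain gives the infix -ene-.
Number the chain so that numbering from this end puts the carbonyl group at C-2 rather than C-7.
This places the carbonyl at C-2; the double bond between C-3 and C-4; a bromo group at C-1.
The name is 1-bromooct-3-en-2-one.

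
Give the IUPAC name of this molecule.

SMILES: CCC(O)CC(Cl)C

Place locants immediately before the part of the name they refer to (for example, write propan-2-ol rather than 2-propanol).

5-chlorohexan-3-ol

The longest carbon chain that includes the –OH group has 6 carbons, so the parent hydride is hexane.
The highest-priority functional group is an alcohol (–OH), so the name ends in -ol.
The numbering direction is chosen so that numbering from this end puts the hydroxyl group at C-3 rather than C-4.
With this numbering: the hydroxyl at C-3; a chloro group at C-5.
Putting it together: 5-chlorohexan-3-ol.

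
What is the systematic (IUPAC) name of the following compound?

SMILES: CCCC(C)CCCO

4-methylheptan-1-ol

The longest chain bearing the –OH group is 7 carbons long (heptane).
The highest-priority functional group is an alcohol (–OH), so the name ends in -ol.
Number the chain so that numbering from this end puts the hydroxyl group at C-1 rather than C-7.
With this numbering: the hydroxyl at C-1; a methyl group at C-4.
Assembling the pieces gives 4-methylheptan-1-ol.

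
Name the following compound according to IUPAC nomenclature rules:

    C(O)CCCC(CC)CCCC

Counting along the main chain through the –OH group gives 9 carbons: the parent is nonane.
The principal characteristic group is an alcohol (–OH), named with the suffix -ol.
Number the chain so that numbering from this end puts the hydroxyl group at C-1 rather than C-9.
This places the hydroxyl at C-1; an ethyl group at C-5.
Putting it together: 5-ethylnonan-1-ol.

5-ethylnonan-1-ol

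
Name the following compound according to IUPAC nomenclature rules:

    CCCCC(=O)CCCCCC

undecan-5-one

The longest chain bearing the carbonyl is 11 carbons long (undecane).
A ketone (C=O on an internal carbon) is the principal characteristic group, giving the suffix -one.
Number the chain so that numbering from this end puts the carbonyl group at C-5 rather than C-7.
This places the carbonyl at C-5.
The name is undecan-5-one.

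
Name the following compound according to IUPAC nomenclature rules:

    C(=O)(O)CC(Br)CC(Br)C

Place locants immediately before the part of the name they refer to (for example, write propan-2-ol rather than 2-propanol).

The longest carbon chain that includes the –COOH group has 6 carbons, so the parent hydride is hexane.
The principal characteristic group is a carboxylic acid (terminal –COOH), named with the suffix -oic acid.
The numbering direction is chosen so that the carboxylic acid carbon is C-1 by definition.
That gives bromo groups at C-3 and C-5.
Assembling the pieces gives 3,5-dibromohexanoic acid.

3,5-dibromohexanoic acid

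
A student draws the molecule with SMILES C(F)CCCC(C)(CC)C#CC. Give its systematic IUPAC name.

4-ethyl-8-fluoro-4-methyloct-2-yne

Counting along the main chain through the multiple bond gives 8 carbons: the parent is octane.
The chain contains a C≡C triple bond, so the unsaturation ending is -yne.
Choose the numbering such that numbering from this end puts the triple bond at C-2 rather than C-6.
This places the triple bond between C-2 and C-3; an ethyl group at C-4; a fluoro group at C-8; a methyl group at C-4.
Substituent prefixes are cited in alphabetical order (multiplying prefixes like di-/tri- are ignored for ordering).
Putting it together: 4-ethyl-8-fluoro-4-methyloct-2-yne.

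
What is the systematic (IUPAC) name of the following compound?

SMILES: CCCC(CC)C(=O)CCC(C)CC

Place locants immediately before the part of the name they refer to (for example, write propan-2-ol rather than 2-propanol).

The longest carbon chain that includes the carbonyl has 10 carbons, so the parent hydride is decane.
The principal characteristic group is a ketone (C=O on an internal carbon), named with the suffix -one.
Choose the numbering such that numbering from this end puts the carbonyl group at C-5 rather than C-6.
This places the carbonyl at C-5; an ethyl group at C-4; a methyl group at C-8.
Prefixes are listed alphabetically: ethyl, methyl.
Putting it together: 4-ethyl-8-methyldecan-5-one.

4-ethyl-8-methyldecan-5-one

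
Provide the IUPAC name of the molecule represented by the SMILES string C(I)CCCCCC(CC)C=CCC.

5-ethyl-11-iodoundec-3-ene

The longest carbon chain that includes the multiple bond has 11 carbons, so the parent hydride is undecane.
There is one C=C double bond, indicated by the ending -ene.
Number the chain so that numbering from this end puts the double bond at C-3 rather than C-8.
This places the double bond between C-3 and C-4; an ethyl group at C-5; an iodo group at C-11.
Substituent prefixes are cited in alphabetical order (multiplying prefixes like di-/tri- are ignored for ordering).
Assembling the pieces gives 5-ethyl-11-iodoundec-3-ene.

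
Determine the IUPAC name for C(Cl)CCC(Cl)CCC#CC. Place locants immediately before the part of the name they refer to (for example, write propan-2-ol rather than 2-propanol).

6,9-dichloronon-2-yne

The longest carbon chain that includes the multiple bond has 9 carbons, so the parent hydride is nonane.
The chain contains a C≡C triple bond, so the unsaturation ending is -yne.
Number the chain so that numbering from this end puts the triple bond at C-2 rather than C-7.
With this numbering: the triple bond between C-2 and C-3; chloro groups at C-6 and C-9.
Assembling the pieces gives 6,9-dichloronon-2-yne.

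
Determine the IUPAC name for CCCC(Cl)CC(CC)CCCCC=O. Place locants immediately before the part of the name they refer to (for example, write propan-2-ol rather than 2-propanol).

8-chloro-6-ethylundecanal

The longest chain bearing the –CHO group is 11 carbons long (undecane).
The highest-priority functional group is an aldehyde (terminal –CHO), so the name ends in -al.
Choose the numbering such that the aldehyde carbon is C-1 by definition.
That gives a chloro group at C-8; an ethyl group at C-6.
Prefixes are listed alphabetically: chloro, ethyl.
Putting it together: 8-chloro-6-ethylundecanal.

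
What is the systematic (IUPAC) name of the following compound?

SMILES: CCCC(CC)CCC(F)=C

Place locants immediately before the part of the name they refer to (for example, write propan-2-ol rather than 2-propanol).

The longest chain bearing the multiple bond is 8 carbons long (octane).
A C=C double bond in the chain gives the infix -ene-.
The numbering direction is chosen so that numbering from this end puts the double bond at C-1 rather than C-7.
With this numbering: the double bond between C-1 and C-2; an ethyl group at C-5; a fluoro group at C-2.
Substituent prefixes are cited in alphabetical order (multiplying prefixes like di-/tri- are ignored for ordering).
The name is 5-ethyl-2-fluorooct-1-ene.

5-ethyl-2-fluorooct-1-ene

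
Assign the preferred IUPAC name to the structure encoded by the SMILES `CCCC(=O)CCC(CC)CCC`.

7-ethyldecan-4-one

The longest carbon chain that includes the carbonyl has 10 carbons, so the parent hydride is decane.
A ketone (C=O on an internal carbon) is the principal characteristic group, giving the suffix -one.
Number the chain so that numbering from this end puts the carbonyl group at C-4 rather than C-7.
This places the carbonyl at C-4; an ethyl group at C-7.
Assembling the pieces gives 7-ethyldecan-4-one.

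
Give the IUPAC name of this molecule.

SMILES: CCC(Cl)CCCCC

The longest continuous carbon chain has 8 atoms, so the parent hydride is octane.
The numbering direction is chosen so that the substituent locant set {3} is lower than {6} at the first point of difference.
With this numbering: a chloro group at C-3.
Putting it together: 3-chlorooctane.

3-chlorooctane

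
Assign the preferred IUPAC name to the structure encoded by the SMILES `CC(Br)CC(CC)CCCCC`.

2-bromo-4-ethylnonane

The longest continuous carbon chain has 9 atoms, so the parent hydride is nonane.
The numbering direction is chosen so that the substituent locant set {2,4} is lower than {6,8} at the first point of difference.
With this numbering: a bromo group at C-2; an ethyl group at C-4.
The substituents are ordered alphabetically, ignoring any di-/tri- multipliers.
Putting it together: 2-bromo-4-ethylnonane.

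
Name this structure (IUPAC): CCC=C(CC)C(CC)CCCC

The longest carbon chain that includes the multiple bond has 9 carbons, so the parent hydride is nonane.
A C=C double bond in the chain gives the infix -ene-.
Number the chain so that numbering from this end puts the double bond at C-3 rather than C-6.
With this numbering: the double bond between C-3 and C-4; ethyl groups at C-4 and C-5.
The name is 4,5-diethylnon-3-ene.

4,5-diethylnon-3-ene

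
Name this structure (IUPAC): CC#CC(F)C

The longest carbon chain that includes the multiple bond has 5 carbons, so the parent hydride is pentane.
A C≡C triple bond in the chain gives the infix -yne-.
The numbering direction is chosen so that numbering from this end puts the triple bond at C-2 rather than C-3.
This places the triple bond between C-2 and C-3; a fluoro group at C-4.
Assembling the pieces gives 4-fluoropent-2-yne.

4-fluoropent-2-yne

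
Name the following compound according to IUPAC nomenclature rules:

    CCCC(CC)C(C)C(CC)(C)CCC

4,6-diethyl-4,5-dimethylnonane

The longest carbon chain is 9 atoms: the parent is nonane.
Number the chain so that the substituent locant set {4,4,5,6} is lower than {4,5,6,6} at the first point of difference.
With this numbering: ethyl groups at C-4 and C-6; methyl groups at C-4 and C-5.
Substituent prefixes are cited in alphabetical order (multiplying prefixes like di-/tri- are ignored for ordering).
The name is 4,6-diethyl-4,5-dimethylnonane.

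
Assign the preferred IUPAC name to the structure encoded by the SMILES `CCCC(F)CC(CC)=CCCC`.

The longest carbon chain that includes the multiple bond has 10 carbons, so the parent hydride is decane.
The chain contains a C=C double bond, so the unsaturation ending is -ene.
Number the chain so that numbering from this end puts the double bond at C-4 rather than C-6.
With this numbering: the double bond between C-4 and C-5; an ethyl group at C-5; a fluoro group at C-7.
Substituent prefixes are cited in alphabetical order (multiplying prefixes like di-/tri- are ignored for ordering).
Putting it together: 5-ethyl-7-fluorodec-4-ene.

5-ethyl-7-fluorodec-4-ene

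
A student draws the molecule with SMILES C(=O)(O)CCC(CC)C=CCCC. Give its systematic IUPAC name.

Counting along the main chain through the –COOH group and the multiple bond gives 9 carbons: the parent is nonane.
A carboxylic acid (terminal –COOH) is the principal characteristic group, giving the suffix -oic acid.
The chain contains a C=C double bond, so the unsaturation ending is -ene.
Number the chain so that the carboxylic acid carbon is C-1 by definition.
That gives the double bond between C-5 and C-6; an ethyl group at C-4.
Putting it together: 4-ethylnon-5-enoic acid.

4-ethylnon-5-enoic acid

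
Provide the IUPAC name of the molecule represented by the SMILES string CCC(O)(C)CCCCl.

Counting along the main chain through the –OH group gives 6 carbons: the parent is hexane.
The highest-priority functional group is an alcohol (–OH), so the name ends in -ol.
Number the chain so that numbering from this end puts the hydroxyl group at C-3 rather than C-4.
With this numbering: the hydroxyl at C-3; a chloro group at C-6; a methyl group at C-3.
The substituents are ordered alphabetically, ignoring any di-/tri- multipliers.
The name is 6-chloro-3-methylhexan-3-ol.

6-chloro-3-methylhexan-3-ol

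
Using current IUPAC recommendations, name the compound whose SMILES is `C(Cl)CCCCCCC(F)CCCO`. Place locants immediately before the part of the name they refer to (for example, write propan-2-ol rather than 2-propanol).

11-chloro-4-fluoroundecan-1-ol

Counting along the main chain through the –OH group gives 11 carbons: the parent is undecane.
The principal characteristic group is an alcohol (–OH), named with the suffix -ol.
Number the chain so that numbering from this end puts the hydroxyl group at C-1 rather than C-11.
This places the hydroxyl at C-1; a chloro group at C-11; a fluoro group at C-4.
Substituent prefixes are cited in alphabetical order (multiplying prefixes like di-/tri- are ignored for ordering).
Assembling the pieces gives 11-chloro-4-fluoroundecan-1-ol.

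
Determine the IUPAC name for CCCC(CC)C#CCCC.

The longest carbon chain that includes the multiple bond has 9 carbons, so the parent hydride is nonane.
There is one C≡C triple bond, indicated by the ending -yne.
Choose the numbering such that numbering from this end puts the triple bond at C-4 rather than C-5.
With this numbering: the triple bond between C-4 and C-5; an ethyl group at C-6.
Assembling the pieces gives 6-ethylnon-4-yne.

6-ethylnon-4-yne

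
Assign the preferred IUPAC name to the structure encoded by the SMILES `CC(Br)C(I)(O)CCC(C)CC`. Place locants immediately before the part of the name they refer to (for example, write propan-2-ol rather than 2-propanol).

2-bromo-3-iodo-6-methyloctan-3-ol

The longest carbon chain that includes the –OH group has 8 carbons, so the parent hydride is octane.
The highest-priority functional group is an alcohol (–OH), so the name ends in -ol.
The numbering direction is chosen so that numbering from this end puts the hydroxyl group at C-3 rather than C-6.
With this numbering: the hydroxyl at C-3; a bromo group at C-2; an iodo group at C-3; a methyl group at C-6.
The substituents are ordered alphabetically, ignoring any di-/tri- multipliers.
Putting it together: 2-bromo-3-iodo-6-methyloctan-3-ol.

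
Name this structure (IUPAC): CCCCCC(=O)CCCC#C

undec-1-yn-6-one

The longest carbon chain that includes the carbonyl and the multiple bond has 11 carbons, so the parent hydride is undecane.
The highest-priority functional group is a ketone (C=O on an internal carbon), so the name ends in -one.
There is one C≡C triple bond, indicated by the ending -yne.
Choose the numbering such that numbering from this end puts the triple bond at C-1 rather than C-10.
That gives the carbonyl at C-6; the triple bond between C-1 and C-2.
The name is undec-1-yn-6-one.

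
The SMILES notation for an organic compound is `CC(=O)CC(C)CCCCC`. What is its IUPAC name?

The longest chain bearing the carbonyl is 9 carbons long (nonane).
The highest-priority functional group is a ketone (C=O on an internal carbon), so the name ends in -one.
Number the chain so that numbering from this end puts the carbonyl group at C-2 rather than C-8.
That gives the carbonyl at C-2; a methyl group at C-4.
Assembling the pieces gives 4-methylnonan-2-one.

4-methylnonan-2-one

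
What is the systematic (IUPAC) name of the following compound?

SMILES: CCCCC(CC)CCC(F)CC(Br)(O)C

2-bromo-7-ethyl-4-fluoroundecan-2-ol

Counting along the main chain through the –OH group gives 11 carbons: the parent is undecane.
An alcohol (–OH) is the principal characteristic group, giving the suffix -ol.
The numbering direction is chosen so that numbering from this end puts the hydroxyl group at C-2 rather than C-10.
This places the hydroxyl at C-2; a bromo group at C-2; an ethyl group at C-7; a fluoro group at C-4.
The substituents are ordered alphabetically, ignoring any di-/tri- multipliers.
Assembling the pieces gives 2-bromo-7-ethyl-4-fluoroundecan-2-ol.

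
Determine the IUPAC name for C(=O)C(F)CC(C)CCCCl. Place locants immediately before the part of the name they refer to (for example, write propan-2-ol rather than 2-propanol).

7-chloro-2-fluoro-4-methylheptanal

The longest carbon chain that includes the –CHO group has 7 carbons, so the parent hydride is heptane.
An aldehyde (terminal –CHO) is the principal characteristic group, giving the suffix -al.
The numbering direction is chosen so that the aldehyde carbon is C-1 by definition.
This places a chloro group at C-7; a fluoro group at C-2; a methyl group at C-4.
Prefixes are listed alphabetically: chloro, fluoro, methyl.
Putting it together: 7-chloro-2-fluoro-4-methylheptanal.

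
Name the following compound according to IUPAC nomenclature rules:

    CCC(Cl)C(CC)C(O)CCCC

3-chloro-4-ethylnonan-5-ol

Counting along the main chain through the –OH group gives 9 carbons: the parent is nonane.
An alcohol (–OH) is the principal characteristic group, giving the suffix -ol.
The numbering direction is chosen so that the substituent locant set {3,4} is lower than {6,7} at the first point of difference.
With this numbering: the hydroxyl at C-5; a chloro group at C-3; an ethyl group at C-4.
Prefixes are listed alphabetically: chloro, ethyl.
The name is 3-chloro-4-ethylnonan-5-ol.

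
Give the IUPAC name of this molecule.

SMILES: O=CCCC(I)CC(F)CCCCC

The longest carbon chain that includes the –CHO group has 11 carbons, so the parent hydride is undecane.
The highest-priority functional group is an aldehyde (terminal –CHO), so the name ends in -al.
The numbering direction is chosen so that the aldehyde carbon is C-1 by definition.
That gives a fluoro group at C-6; an iodo group at C-4.
Substituent prefixes are cited in alphabetical order (multiplying prefixes like di-/tri- are ignored for ordering).
Putting it together: 6-fluoro-4-iodoundecanal.

6-fluoro-4-iodoundecanal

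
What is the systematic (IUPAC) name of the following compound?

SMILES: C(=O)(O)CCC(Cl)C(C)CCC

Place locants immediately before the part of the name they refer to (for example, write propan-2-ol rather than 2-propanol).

4-chloro-5-methyloctanoic acid

Counting along the main chain through the –COOH group gives 8 carbons: the parent is octane.
A carboxylic acid (terminal –COOH) is the principal characteristic group, giving the suffix -oic acid.
Choose the numbering such that the carboxylic acid carbon is C-1 by definition.
That gives a chloro group at C-4; a methyl group at C-5.
The substituents are ordered alphabetically, ignoring any di-/tri- multipliers.
The name is 4-chloro-5-methyloctanoic acid.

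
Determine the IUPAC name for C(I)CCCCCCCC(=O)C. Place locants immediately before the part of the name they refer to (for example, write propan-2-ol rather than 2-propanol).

Counting along the main chain through the carbonyl gives 10 carbons: the parent is decane.
A ketone (C=O on an internal carbon) is the principal characteristic group, giving the suffix -one.
Number the chain so that numbering from this end puts the carbonyl group at C-2 rather than C-9.
With this numbering: the carbonyl at C-2; an iodo group at C-10.
Assembling the pieces gives 10-iododecan-2-one.

10-iododecan-2-one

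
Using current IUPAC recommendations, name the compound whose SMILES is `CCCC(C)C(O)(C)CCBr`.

1-bromo-3,4-dimethylheptan-3-ol

The longest carbon chain that includes the –OH group has 7 carbons, so the parent hydride is heptane.
An alcohol (–OH) is the principal characteristic group, giving the suffix -ol.
Choose the numbering such that numbering from this end puts the hydroxyl group at C-3 rather than C-5.
That gives the hydroxyl at C-3; a bromo group at C-1; methyl groups at C-3 and C-4.
The substituents are ordered alphabetically, ignoring any di-/tri- multipliers.
Putting it together: 1-bromo-3,4-dimethylheptan-3-ol.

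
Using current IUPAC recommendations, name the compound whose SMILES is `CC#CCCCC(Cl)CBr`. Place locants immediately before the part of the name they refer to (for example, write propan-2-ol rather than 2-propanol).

8-bromo-7-chlorooct-2-yne

The longest chain bearing the multiple bond is 8 carbons long (octane).
The chain contains a C≡C triple bond, so the unsaturation ending is -yne.
Number the chain so that numbering from this end puts the triple bond at C-2 rather than C-6.
That gives the triple bond between C-2 and C-3; a bromo group at C-8; a chloro group at C-7.
Substituent prefixes are cited in alphabetical order (multiplying prefixes like di-/tri- are ignored for ordering).
Putting it together: 8-bromo-7-chlorooct-2-yne.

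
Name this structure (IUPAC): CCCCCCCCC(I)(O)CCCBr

The longest chain bearing the –OH group is 12 carbons long (dodecane).
The principal characteristic group is an alcohol (–OH), named with the suffix -ol.
The numbering direction is chosen so that numbering from this end puts the hydroxyl group at C-4 rather than C-9.
With this numbering: the hydroxyl at C-4; a bromo group at C-1; an iodo group at C-4.
Prefixes are listed alphabetically: bromo, iodo.
Putting it together: 1-bromo-4-iodododecan-4-ol.

1-bromo-4-iodododecan-4-ol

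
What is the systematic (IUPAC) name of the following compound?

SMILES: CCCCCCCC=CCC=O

Counting along the main chain through the –CHO group and the multiple bond gives 11 carbons: the parent is undecane.
The principal characteristic group is an aldehyde (terminal –CHO), named with the suffix -al.
There is one C=C double bond, indicated by the ending -ene.
The numbering direction is chosen so that the aldehyde carbon is C-1 by definition.
That gives the double bond between C-3 and C-4.
Putting it together: undec-3-enal.

undec-3-enal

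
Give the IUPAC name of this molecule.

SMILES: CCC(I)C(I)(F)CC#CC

5-fluoro-5,6-diiodooct-2-yne

The longest carbon chain that includes the multiple bond has 8 carbons, so the parent hydride is octane.
The chain contains a C≡C triple bond, so the unsaturation ending is -yne.
The numbering direction is chosen so that numbering from this end puts the triple bond at C-2 rather than C-6.
This places the triple bond between C-2 and C-3; a fluoro group at C-5; iodo groups at C-5 and C-6.
Prefixes are listed alphabetically: fluoro, iodo.
The name is 5-fluoro-5,6-diiodooct-2-yne.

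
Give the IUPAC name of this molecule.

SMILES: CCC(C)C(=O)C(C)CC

The longest carbon chain that includes the carbonyl has 7 carbons, so the parent hydride is heptane.
The highest-priority functional group is a ketone (C=O on an internal carbon), so the name ends in -one.
Numbering from either end gives identical locants here.
This places the carbonyl at C-4; methyl groups at C-3 and C-5.
Assembling the pieces gives 3,5-dimethylheptan-4-one.

3,5-dimethylheptan-4-one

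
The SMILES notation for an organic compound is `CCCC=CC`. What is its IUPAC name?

Counting along the main chain through the multiple bond gives 6 carbons: the parent is hexane.
There is one C=C double bond, indicated by the ending -ene.
Number the chain so that numbering from this end puts the double bond at C-2 rather than C-4.
That gives the double bond between C-2 and C-3.
Assembling the pieces gives hex-2-ene.

hex-2-ene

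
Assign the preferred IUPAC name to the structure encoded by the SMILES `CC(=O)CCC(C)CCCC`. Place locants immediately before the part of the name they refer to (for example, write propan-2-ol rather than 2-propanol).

5-methylnonan-2-one

The longest chain bearing the carbonyl is 9 carbons long (nonane).
The principal characteristic group is a ketone (C=O on an internal carbon), named with the suffix -one.
Number the chain so that numbering from this end puts the carbonyl group at C-2 rather than C-8.
With this numbering: the carbonyl at C-2; a methyl group at C-5.
The name is 5-methylnonan-2-one.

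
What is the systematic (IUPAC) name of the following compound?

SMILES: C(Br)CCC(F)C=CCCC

9-bromo-6-fluoronon-4-ene

The longest carbon chain that includes the multiple bond has 9 carbons, so the parent hydride is nonane.
A C=C double bond in the chain gives the infix -ene-.
The numbering direction is chosen so that numbering from this end puts the double bond at C-4 rather than C-5.
This places the double bond between C-4 and C-5; a bromo group at C-9; a fluoro group at C-6.
The substituents are ordered alphabetically, ignoring any di-/tri- multipliers.
Putting it together: 9-bromo-6-fluoronon-4-ene.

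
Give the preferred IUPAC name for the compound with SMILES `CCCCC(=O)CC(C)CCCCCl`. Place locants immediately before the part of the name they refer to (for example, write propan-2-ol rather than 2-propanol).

The longest carbon chain that includes the carbonyl has 11 carbons, so the parent hydride is undecane.
A ketone (C=O on an internal carbon) is the principal characteristic group, giving the suffix -one.
Choose the numbering such that numbering from this end puts the carbonyl group at C-5 rather than C-7.
That gives the carbonyl at C-5; a chloro group at C-11; a methyl group at C-7.
The substituents are ordered alphabetically, ignoring any di-/tri- multipliers.
The name is 11-chloro-7-methylundecan-5-one.

11-chloro-7-methylundecan-5-one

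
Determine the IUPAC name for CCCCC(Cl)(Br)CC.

The longest continuous carbon chain has 7 atoms, so the parent hydride is heptane.
Choose the numbering such that the substituent locant set {3,3} is lower than {5,5} at the first point of difference.
With this numbering: a bromo group at C-3; a chloro group at C-3.
The substituents are ordered alphabetically, ignoring any di-/tri- multipliers.
Assembling the pieces gives 3-bromo-3-chloroheptane.

3-bromo-3-chloroheptane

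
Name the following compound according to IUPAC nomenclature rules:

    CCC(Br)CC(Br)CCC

3,5-dibromooctane

The longest carbon chain is 8 atoms: the parent is octane.
Number the chain so that the substituent locant set {3,5} is lower than {4,6} at the first point of difference.
That gives bromo groups at C-3 and C-5.
The name is 3,5-dibromooctane.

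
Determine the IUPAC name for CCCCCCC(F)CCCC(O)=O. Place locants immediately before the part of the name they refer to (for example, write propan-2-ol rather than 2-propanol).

The longest chain bearing the –COOH group is 11 carbons long (undecane).
The highest-priority functional group is a carboxylic acid (terminal –COOH), so the name ends in -oic acid.
Number the chain so that the carboxylic acid carbon is C-1 by definition.
That gives a fluoro group at C-5.
Assembling the pieces gives 5-fluoroundecanoic acid.

5-fluoroundecanoic acid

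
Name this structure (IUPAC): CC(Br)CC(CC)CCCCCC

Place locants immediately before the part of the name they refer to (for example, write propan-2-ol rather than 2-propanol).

The parent chain contains 10 carbons (decane).
The numbering direction is chosen so that the substituent locant set {2,4} is lower than {7,9} at the first point of difference.
With this numbering: a bromo group at C-2; an ethyl group at C-4.
The substituents are ordered alphabetically, ignoring any di-/tri- multipliers.
The name is 2-bromo-4-ethyldecane.

2-bromo-4-ethyldecane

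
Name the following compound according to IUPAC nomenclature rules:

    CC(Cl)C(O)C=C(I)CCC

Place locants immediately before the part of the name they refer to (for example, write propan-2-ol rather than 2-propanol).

Counting along the main chain through the –OH group and the multiple bond gives 8 carbons: the parent is octane.
An alcohol (–OH) is the principal characteristic group, giving the suffix -ol.
The chain contains a C=C double bond, so the unsaturation ending is -ene.
Number the chain so that numbering from this end puts the hydroxyl group at C-3 rather than C-6.
That gives the hydroxyl at C-3; the double bond between C-4 and C-5; a chloro group at C-2; an iodo group at C-5.
The substituents are ordered alphabetically, ignoring any di-/tri- multipliers.
Putting it together: 2-chloro-5-iodooct-4-en-3-ol.

2-chloro-5-iodooct-4-en-3-ol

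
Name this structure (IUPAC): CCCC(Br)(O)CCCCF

4-bromo-8-fluorooctan-4-ol

Counting along the main chain through the –OH group gives 8 carbons: the parent is octane.
An alcohol (–OH) is the principal characteristic group, giving the suffix -ol.
Choose the numbering such that numbering from this end puts the hydroxyl group at C-4 rather than C-5.
With this numbering: the hydroxyl at C-4; a bromo group at C-4; a fluoro group at C-8.
The substituents are ordered alphabetically, ignoring any di-/tri- multipliers.
Assembling the pieces gives 4-bromo-8-fluorooctan-4-ol.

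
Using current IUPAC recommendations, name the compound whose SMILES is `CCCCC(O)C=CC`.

The longest chain bearing the –OH group and the multiple bond is 8 carbons long (octane).
The principal characteristic group is an alcohol (–OH), named with the suffix -ol.
A C=C double bond in the chain gives the infix -ene-.
The numbering direction is chosen so that numbering from this end puts the hydroxyl group at C-4 rather than C-5.
With this numbering: the hydroxyl at C-4; the double bond between C-2 and C-3.
Putting it together: oct-2-en-4-ol.

oct-2-en-4-ol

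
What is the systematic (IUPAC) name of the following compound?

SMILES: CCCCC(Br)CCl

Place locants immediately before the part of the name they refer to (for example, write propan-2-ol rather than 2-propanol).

2-bromo-1-chlorohexane

The longest carbon chain is 6 atoms: the parent is hexane.
The numbering direction is chosen so that the substituent locant set {1,2} is lower than {5,6} at the first point of difference.
With this numbering: a bromo group at C-2; a chloro group at C-1.
Prefixes are listed alphabetically: bromo, chloro.
The name is 2-bromo-1-chlorohexane.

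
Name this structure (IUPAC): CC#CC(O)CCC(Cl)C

Counting along the main chain through the –OH group and the multiple bond gives 8 carbons: the parent is octane.
The principal characteristic group is an alcohol (–OH), named with the suffix -ol.
The chain contains a C≡C triple bond, so the unsaturation ending is -yne.
The numbering direction is chosen so that numbering from this end puts the hydroxyl group at C-4 rather than C-5.
With this numbering: the hydroxyl at C-4; the triple bond between C-2 and C-3; a chloro group at C-7.
The name is 7-chlorooct-2-yn-4-ol.

7-chlorooct-2-yn-4-ol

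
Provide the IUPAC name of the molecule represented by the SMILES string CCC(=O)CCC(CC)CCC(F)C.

The longest chain bearing the carbonyl is 10 carbons long (decane).
The principal characteristic group is a ketone (C=O on an internal carbon), named with the suffix -one.
Choose the numbering such that numbering from this end puts the carbonyl group at C-3 rather than C-8.
This places the carbonyl at C-3; an ethyl group at C-6; a fluoro group at C-9.
Substituent prefixes are cited in alphabetical order (multiplying prefixes like di-/tri- are ignored for ordering).
Assembling the pieces gives 6-ethyl-9-fluorodecan-3-one.

6-ethyl-9-fluorodecan-3-one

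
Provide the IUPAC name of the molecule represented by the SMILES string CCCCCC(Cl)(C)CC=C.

The longest carbon chain that includes the multiple bond has 9 carbons, so the parent hydride is nonane.
A C=C double bond in the chain gives the infix -ene-.
Choose the numbering such that numbering from this end puts the double bond at C-1 rather than C-8.
With this numbering: the double bond between C-1 and C-2; a chloro group at C-4; a methyl group at C-4.
The substituents are ordered alphabetically, ignoring any di-/tri- multipliers.
Assembling the pieces gives 4-chloro-4-methylnon-1-ene.

4-chloro-4-methylnon-1-ene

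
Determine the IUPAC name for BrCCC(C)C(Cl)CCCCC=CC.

11-bromo-8-chloro-9-methylundec-2-ene

Counting along the main chain through the multiple bond gives 11 carbons: the parent is undecane.
The chain contains a C=C double bond, so the unsaturation ending is -ene.
Choose the numbering such that numbering from this end puts the double bond at C-2 rather than C-9.
With this numbering: the double bond between C-2 and C-3; a bromo group at C-11; a chloro group at C-8; a methyl group at C-9.
Prefixes are listed alphabetically: bromo, chloro, methyl.
Assembling the pieces gives 11-bromo-8-chloro-9-methylundec-2-ene.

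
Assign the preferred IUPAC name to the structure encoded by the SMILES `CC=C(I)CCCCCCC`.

3-iododec-2-ene

The longest carbon chain that includes the multiple bond has 10 carbons, so the parent hydride is decane.
There is one C=C double bond, indicated by the ending -ene.
Choose the numbering such that numbering from this end puts the double bond at C-2 rather than C-8.
With this numbering: the double bond between C-2 and C-3; an iodo group at C-3.
Assembling the pieces gives 3-iododec-2-ene.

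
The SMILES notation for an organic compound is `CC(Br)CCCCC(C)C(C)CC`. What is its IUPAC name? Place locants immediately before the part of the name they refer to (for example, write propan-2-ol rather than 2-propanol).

2-bromo-7,8-dimethyldecane

The longest carbon chain is 10 atoms: the parent is decane.
Number the chain so that the substituent locant set {2,7,8} is lower than {3,4,9} at the first point of difference.
This places a bromo group at C-2; methyl groups at C-7 and C-8.
The substituents are ordered alphabetically, ignoring any di-/tri- multipliers.
The name is 2-bromo-7,8-dimethyldecane.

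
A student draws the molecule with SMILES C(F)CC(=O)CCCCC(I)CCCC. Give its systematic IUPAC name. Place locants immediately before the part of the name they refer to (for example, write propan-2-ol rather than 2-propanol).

1-fluoro-8-iodododecan-3-one

The longest chain bearing the carbonyl is 12 carbons long (dodecane).
The principal characteristic group is a ketone (C=O on an internal carbon), named with the suffix -one.
Choose the numbering such that numbering from this end puts the carbonyl group at C-3 rather than C-10.
With this numbering: the carbonyl at C-3; a fluoro group at C-1; an iodo group at C-8.
The substituents are ordered alphabetically, ignoring any di-/tri- multipliers.
Assembling the pieces gives 1-fluoro-8-iodododecan-3-one.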